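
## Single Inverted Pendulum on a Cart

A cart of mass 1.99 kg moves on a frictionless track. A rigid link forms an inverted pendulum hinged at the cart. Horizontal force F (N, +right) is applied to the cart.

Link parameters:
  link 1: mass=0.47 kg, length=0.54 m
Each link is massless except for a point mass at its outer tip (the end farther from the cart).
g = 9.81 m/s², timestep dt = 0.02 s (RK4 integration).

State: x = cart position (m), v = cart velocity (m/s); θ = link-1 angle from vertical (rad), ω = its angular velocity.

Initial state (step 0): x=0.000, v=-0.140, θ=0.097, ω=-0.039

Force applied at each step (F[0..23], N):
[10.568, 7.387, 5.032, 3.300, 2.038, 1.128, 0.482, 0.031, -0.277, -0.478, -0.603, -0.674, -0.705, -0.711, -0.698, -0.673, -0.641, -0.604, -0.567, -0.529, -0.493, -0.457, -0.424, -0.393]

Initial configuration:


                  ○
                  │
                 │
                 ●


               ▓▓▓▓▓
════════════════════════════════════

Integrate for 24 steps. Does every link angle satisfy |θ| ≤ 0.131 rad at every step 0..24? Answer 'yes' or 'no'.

apply F[0]=+10.568 → step 1: x=-0.002, v=-0.038, θ=0.095, ω=-0.191
apply F[1]=+7.387 → step 2: x=-0.002, v=0.031, θ=0.090, ω=-0.287
apply F[2]=+5.032 → step 3: x=-0.001, v=0.078, θ=0.084, ω=-0.341
apply F[3]=+3.300 → step 4: x=0.001, v=0.107, θ=0.077, ω=-0.366
apply F[4]=+2.038 → step 5: x=0.003, v=0.124, θ=0.069, ω=-0.371
apply F[5]=+1.128 → step 6: x=0.006, v=0.133, θ=0.062, ω=-0.363
apply F[6]=+0.482 → step 7: x=0.009, v=0.135, θ=0.055, ω=-0.346
apply F[7]=+0.031 → step 8: x=0.011, v=0.133, θ=0.048, ω=-0.323
apply F[8]=-0.277 → step 9: x=0.014, v=0.128, θ=0.042, ω=-0.298
apply F[9]=-0.478 → step 10: x=0.016, v=0.121, θ=0.036, ω=-0.272
apply F[10]=-0.603 → step 11: x=0.019, v=0.114, θ=0.031, ω=-0.245
apply F[11]=-0.674 → step 12: x=0.021, v=0.106, θ=0.026, ω=-0.220
apply F[12]=-0.705 → step 13: x=0.023, v=0.098, θ=0.022, ω=-0.196
apply F[13]=-0.711 → step 14: x=0.025, v=0.089, θ=0.019, ω=-0.173
apply F[14]=-0.698 → step 15: x=0.027, v=0.082, θ=0.015, ω=-0.153
apply F[15]=-0.673 → step 16: x=0.028, v=0.074, θ=0.012, ω=-0.134
apply F[16]=-0.641 → step 17: x=0.030, v=0.067, θ=0.010, ω=-0.117
apply F[17]=-0.604 → step 18: x=0.031, v=0.061, θ=0.008, ω=-0.102
apply F[18]=-0.567 → step 19: x=0.032, v=0.055, θ=0.006, ω=-0.088
apply F[19]=-0.529 → step 20: x=0.033, v=0.049, θ=0.004, ω=-0.076
apply F[20]=-0.493 → step 21: x=0.034, v=0.044, θ=0.003, ω=-0.066
apply F[21]=-0.457 → step 22: x=0.035, v=0.039, θ=0.002, ω=-0.056
apply F[22]=-0.424 → step 23: x=0.036, v=0.035, θ=0.001, ω=-0.048
apply F[23]=-0.393 → step 24: x=0.036, v=0.031, θ=-0.000, ω=-0.040
Max |angle| over trajectory = 0.097 rad; bound = 0.131 → within bound.

Answer: yes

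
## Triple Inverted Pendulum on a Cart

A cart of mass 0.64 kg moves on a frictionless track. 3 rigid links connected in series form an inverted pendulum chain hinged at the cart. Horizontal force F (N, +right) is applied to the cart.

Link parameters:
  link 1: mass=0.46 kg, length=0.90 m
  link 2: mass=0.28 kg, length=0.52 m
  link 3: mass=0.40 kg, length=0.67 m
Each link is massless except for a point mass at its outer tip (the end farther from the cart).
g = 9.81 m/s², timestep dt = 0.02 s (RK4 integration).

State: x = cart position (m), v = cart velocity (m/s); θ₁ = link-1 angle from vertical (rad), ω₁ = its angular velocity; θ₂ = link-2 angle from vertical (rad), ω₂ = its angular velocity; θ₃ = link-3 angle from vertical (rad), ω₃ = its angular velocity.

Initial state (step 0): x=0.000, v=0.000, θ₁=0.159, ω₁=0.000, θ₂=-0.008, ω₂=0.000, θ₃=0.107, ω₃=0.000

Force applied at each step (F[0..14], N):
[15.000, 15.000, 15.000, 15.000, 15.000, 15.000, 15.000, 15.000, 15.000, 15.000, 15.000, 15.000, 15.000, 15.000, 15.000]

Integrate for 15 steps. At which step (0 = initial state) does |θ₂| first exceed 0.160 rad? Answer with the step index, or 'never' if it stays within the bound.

apply F[0]=+15.000 → step 1: x=0.004, v=0.401, θ₁=0.156, ω₁=-0.340, θ₂=-0.011, ω₂=-0.268, θ₃=0.108, ω₃=0.100
apply F[1]=+15.000 → step 2: x=0.016, v=0.806, θ₁=0.145, ω₁=-0.691, θ₂=-0.019, ω₂=-0.531, θ₃=0.111, ω₃=0.203
apply F[2]=+15.000 → step 3: x=0.036, v=1.221, θ₁=0.128, ω₁=-1.060, θ₂=-0.032, ω₂=-0.782, θ₃=0.116, ω₃=0.310
apply F[3]=+15.000 → step 4: x=0.065, v=1.648, θ₁=0.103, ω₁=-1.458, θ₂=-0.050, ω₂=-1.011, θ₃=0.123, ω₃=0.420
apply F[4]=+15.000 → step 5: x=0.102, v=2.091, θ₁=0.069, ω₁=-1.893, θ₂=-0.072, ω₂=-1.203, θ₃=0.133, ω₃=0.524
apply F[5]=+15.000 → step 6: x=0.149, v=2.550, θ₁=0.027, ω₁=-2.367, θ₂=-0.098, ω₂=-1.339, θ₃=0.144, ω₃=0.608
apply F[6]=+15.000 → step 7: x=0.204, v=3.018, θ₁=-0.026, ω₁=-2.879, θ₂=-0.125, ω₂=-1.398, θ₃=0.157, ω₃=0.649
apply F[7]=+15.000 → step 8: x=0.269, v=3.484, θ₁=-0.089, ω₁=-3.411, θ₂=-0.153, ω₂=-1.367, θ₃=0.170, ω₃=0.618
apply F[8]=+15.000 → step 9: x=0.344, v=3.928, θ₁=-0.162, ω₁=-3.935, θ₂=-0.179, ω₂=-1.254, θ₃=0.181, ω₃=0.488
apply F[9]=+15.000 → step 10: x=0.426, v=4.327, θ₁=-0.246, ω₁=-4.409, θ₂=-0.203, ω₂=-1.094, θ₃=0.188, ω₃=0.244
apply F[10]=+15.000 → step 11: x=0.516, v=4.661, θ₁=-0.338, ω₁=-4.796, θ₂=-0.223, ω₂=-0.951, θ₃=0.190, ω₃=-0.103
apply F[11]=+15.000 → step 12: x=0.612, v=4.921, θ₁=-0.437, ω₁=-5.073, θ₂=-0.241, ω₂=-0.889, θ₃=0.184, ω₃=-0.522
apply F[12]=+15.000 → step 13: x=0.713, v=5.111, θ₁=-0.540, ω₁=-5.247, θ₂=-0.259, ω₂=-0.950, θ₃=0.169, ω₃=-0.972
apply F[13]=+15.000 → step 14: x=0.816, v=5.245, θ₁=-0.646, ω₁=-5.336, θ₂=-0.280, ω₂=-1.141, θ₃=0.145, ω₃=-1.420
apply F[14]=+15.000 → step 15: x=0.922, v=5.336, θ₁=-0.753, ω₁=-5.365, θ₂=-0.306, ω₂=-1.449, θ₃=0.112, ω₃=-1.850
|θ₂| = 0.179 > 0.160 first at step 9.

Answer: 9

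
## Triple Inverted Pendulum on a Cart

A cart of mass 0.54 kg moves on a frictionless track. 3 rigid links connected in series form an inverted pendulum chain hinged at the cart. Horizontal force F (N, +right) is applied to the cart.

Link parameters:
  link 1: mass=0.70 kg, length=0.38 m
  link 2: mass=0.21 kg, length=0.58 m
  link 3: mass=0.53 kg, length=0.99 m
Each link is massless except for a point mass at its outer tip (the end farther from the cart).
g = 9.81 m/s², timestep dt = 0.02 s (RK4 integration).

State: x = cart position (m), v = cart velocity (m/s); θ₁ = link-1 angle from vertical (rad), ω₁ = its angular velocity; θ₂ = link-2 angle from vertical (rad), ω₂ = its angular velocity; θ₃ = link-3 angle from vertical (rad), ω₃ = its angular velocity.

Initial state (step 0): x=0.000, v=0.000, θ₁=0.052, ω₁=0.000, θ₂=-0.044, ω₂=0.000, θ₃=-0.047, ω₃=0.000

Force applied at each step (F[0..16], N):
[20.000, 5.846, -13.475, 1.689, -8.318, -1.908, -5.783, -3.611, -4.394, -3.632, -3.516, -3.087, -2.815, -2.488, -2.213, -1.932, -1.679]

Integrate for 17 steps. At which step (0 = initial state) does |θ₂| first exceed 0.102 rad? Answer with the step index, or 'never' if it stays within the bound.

Answer: never

Derivation:
apply F[0]=+20.000 → step 1: x=0.007, v=0.714, θ₁=0.034, ω₁=-1.797, θ₂=-0.045, ω₂=-0.068, θ₃=-0.047, ω₃=-0.002
apply F[1]=+5.846 → step 2: x=0.023, v=0.924, θ₁=-0.007, ω₁=-2.314, θ₂=-0.046, ω₂=-0.102, θ₃=-0.047, ω₃=-0.003
apply F[2]=-13.475 → step 3: x=0.037, v=0.438, θ₁=-0.040, ω₁=-1.038, θ₂=-0.049, ω₂=-0.117, θ₃=-0.047, ω₃=-0.003
apply F[3]=+1.689 → step 4: x=0.047, v=0.525, θ₁=-0.063, ω₁=-1.295, θ₂=-0.051, ω₂=-0.118, θ₃=-0.047, ω₃=-0.001
apply F[4]=-8.318 → step 5: x=0.054, v=0.258, θ₁=-0.083, ω₁=-0.645, θ₂=-0.053, ω₂=-0.106, θ₃=-0.047, ω₃=0.003
apply F[5]=-1.908 → step 6: x=0.059, v=0.233, θ₁=-0.096, ω₁=-0.646, θ₂=-0.055, ω₂=-0.088, θ₃=-0.047, ω₃=0.008
apply F[6]=-5.783 → step 7: x=0.062, v=0.075, θ₁=-0.105, ω₁=-0.310, θ₂=-0.057, ω₂=-0.063, θ₃=-0.047, ω₃=0.014
apply F[7]=-3.611 → step 8: x=0.063, v=-0.000, θ₁=-0.110, ω₁=-0.196, θ₂=-0.058, ω₂=-0.036, θ₃=-0.046, ω₃=0.022
apply F[8]=-4.394 → step 9: x=0.062, v=-0.102, θ₁=-0.112, ω₁=-0.018, θ₂=-0.058, ω₂=-0.007, θ₃=-0.046, ω₃=0.031
apply F[9]=-3.632 → step 10: x=0.059, v=-0.176, θ₁=-0.112, ω₁=0.087, θ₂=-0.058, ω₂=0.020, θ₃=-0.045, ω₃=0.040
apply F[10]=-3.516 → step 11: x=0.055, v=-0.247, θ₁=-0.109, ω₁=0.186, θ₂=-0.057, ω₂=0.047, θ₃=-0.044, ω₃=0.049
apply F[11]=-3.087 → step 12: x=0.050, v=-0.304, θ₁=-0.105, ω₁=0.254, θ₂=-0.056, ω₂=0.071, θ₃=-0.043, ω₃=0.058
apply F[12]=-2.815 → step 13: x=0.043, v=-0.355, θ₁=-0.099, ω₁=0.307, θ₂=-0.055, ω₂=0.093, θ₃=-0.042, ω₃=0.067
apply F[13]=-2.488 → step 14: x=0.036, v=-0.396, θ₁=-0.092, ω₁=0.344, θ₂=-0.053, ω₂=0.112, θ₃=-0.041, ω₃=0.076
apply F[14]=-2.213 → step 15: x=0.027, v=-0.432, θ₁=-0.085, ω₁=0.370, θ₂=-0.050, ω₂=0.128, θ₃=-0.039, ω₃=0.084
apply F[15]=-1.932 → step 16: x=0.018, v=-0.461, θ₁=-0.078, ω₁=0.386, θ₂=-0.047, ω₂=0.142, θ₃=-0.037, ω₃=0.091
apply F[16]=-1.679 → step 17: x=0.009, v=-0.484, θ₁=-0.070, ω₁=0.394, θ₂=-0.044, ω₂=0.153, θ₃=-0.035, ω₃=0.098
max |θ₂| = 0.058 ≤ 0.102 over all 18 states.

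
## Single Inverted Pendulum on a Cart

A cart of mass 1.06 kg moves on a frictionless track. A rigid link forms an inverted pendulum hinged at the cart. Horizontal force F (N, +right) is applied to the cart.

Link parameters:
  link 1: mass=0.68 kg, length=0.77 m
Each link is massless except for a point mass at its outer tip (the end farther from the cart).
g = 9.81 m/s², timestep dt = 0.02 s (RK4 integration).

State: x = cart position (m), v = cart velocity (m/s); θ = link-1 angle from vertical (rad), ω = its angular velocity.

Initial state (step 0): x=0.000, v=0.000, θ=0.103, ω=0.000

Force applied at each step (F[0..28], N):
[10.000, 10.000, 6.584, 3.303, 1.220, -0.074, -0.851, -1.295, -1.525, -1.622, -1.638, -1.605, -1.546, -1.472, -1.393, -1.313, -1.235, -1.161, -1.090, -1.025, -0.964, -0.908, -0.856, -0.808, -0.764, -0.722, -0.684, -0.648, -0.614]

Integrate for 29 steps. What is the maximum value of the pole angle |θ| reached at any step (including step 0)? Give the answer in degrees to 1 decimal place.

apply F[0]=+10.000 → step 1: x=0.002, v=0.175, θ=0.101, ω=-0.200
apply F[1]=+10.000 → step 2: x=0.007, v=0.350, θ=0.095, ω=-0.401
apply F[2]=+6.584 → step 3: x=0.015, v=0.463, θ=0.086, ω=-0.524
apply F[3]=+3.303 → step 4: x=0.025, v=0.515, θ=0.075, ω=-0.571
apply F[4]=+1.220 → step 5: x=0.035, v=0.529, θ=0.063, ω=-0.572
apply F[5]=-0.074 → step 6: x=0.046, v=0.521, θ=0.052, ω=-0.547
apply F[6]=-0.851 → step 7: x=0.056, v=0.499, θ=0.042, ω=-0.506
apply F[7]=-1.295 → step 8: x=0.066, v=0.470, θ=0.032, ω=-0.459
apply F[8]=-1.525 → step 9: x=0.075, v=0.438, θ=0.023, ω=-0.411
apply F[9]=-1.622 → step 10: x=0.083, v=0.405, θ=0.016, ω=-0.363
apply F[10]=-1.638 → step 11: x=0.091, v=0.373, θ=0.009, ω=-0.318
apply F[11]=-1.605 → step 12: x=0.098, v=0.342, θ=0.003, ω=-0.276
apply F[12]=-1.546 → step 13: x=0.105, v=0.312, θ=-0.002, ω=-0.238
apply F[13]=-1.472 → step 14: x=0.111, v=0.285, θ=-0.007, ω=-0.204
apply F[14]=-1.393 → step 15: x=0.116, v=0.260, θ=-0.010, ω=-0.173
apply F[15]=-1.313 → step 16: x=0.121, v=0.237, θ=-0.014, ω=-0.146
apply F[16]=-1.235 → step 17: x=0.126, v=0.215, θ=-0.016, ω=-0.122
apply F[17]=-1.161 → step 18: x=0.130, v=0.196, θ=-0.019, ω=-0.101
apply F[18]=-1.090 → step 19: x=0.133, v=0.178, θ=-0.020, ω=-0.082
apply F[19]=-1.025 → step 20: x=0.137, v=0.161, θ=-0.022, ω=-0.066
apply F[20]=-0.964 → step 21: x=0.140, v=0.145, θ=-0.023, ω=-0.052
apply F[21]=-0.908 → step 22: x=0.143, v=0.131, θ=-0.024, ω=-0.039
apply F[22]=-0.856 → step 23: x=0.145, v=0.118, θ=-0.025, ω=-0.029
apply F[23]=-0.808 → step 24: x=0.147, v=0.106, θ=-0.025, ω=-0.019
apply F[24]=-0.764 → step 25: x=0.149, v=0.095, θ=-0.025, ω=-0.011
apply F[25]=-0.722 → step 26: x=0.151, v=0.084, θ=-0.026, ω=-0.004
apply F[26]=-0.684 → step 27: x=0.153, v=0.075, θ=-0.026, ω=0.002
apply F[27]=-0.648 → step 28: x=0.154, v=0.066, θ=-0.025, ω=0.007
apply F[28]=-0.614 → step 29: x=0.155, v=0.057, θ=-0.025, ω=0.012
Max |angle| over trajectory = 0.103 rad = 5.9°.

Answer: 5.9°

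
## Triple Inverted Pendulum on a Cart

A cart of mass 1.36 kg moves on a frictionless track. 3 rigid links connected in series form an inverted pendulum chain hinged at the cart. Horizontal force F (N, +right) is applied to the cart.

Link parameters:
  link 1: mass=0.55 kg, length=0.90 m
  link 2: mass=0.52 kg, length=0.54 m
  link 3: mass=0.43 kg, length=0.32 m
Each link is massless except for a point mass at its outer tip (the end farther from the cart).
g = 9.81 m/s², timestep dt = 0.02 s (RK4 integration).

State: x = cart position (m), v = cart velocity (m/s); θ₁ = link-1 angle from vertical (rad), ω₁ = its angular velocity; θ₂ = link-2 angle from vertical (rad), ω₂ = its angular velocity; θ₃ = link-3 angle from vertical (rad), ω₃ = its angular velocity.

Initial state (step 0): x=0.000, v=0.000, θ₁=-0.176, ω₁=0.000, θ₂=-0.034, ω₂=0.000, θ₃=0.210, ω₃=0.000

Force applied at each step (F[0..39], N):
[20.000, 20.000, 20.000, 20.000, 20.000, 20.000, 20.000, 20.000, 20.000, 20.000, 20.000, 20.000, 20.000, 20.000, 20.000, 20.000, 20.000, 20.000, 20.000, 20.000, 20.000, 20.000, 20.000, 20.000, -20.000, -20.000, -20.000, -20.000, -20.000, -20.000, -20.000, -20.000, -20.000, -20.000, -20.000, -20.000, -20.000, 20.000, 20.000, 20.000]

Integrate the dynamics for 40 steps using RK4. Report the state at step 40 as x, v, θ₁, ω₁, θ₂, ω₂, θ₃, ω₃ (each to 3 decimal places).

apply F[0]=+20.000 → step 1: x=0.003, v=0.319, θ₁=-0.180, ω₁=-0.421, θ₂=-0.034, ω₂=0.048, θ₃=0.212, ω₃=0.171
apply F[1]=+20.000 → step 2: x=0.013, v=0.637, θ₁=-0.193, ω₁=-0.843, θ₂=-0.032, ω₂=0.097, θ₃=0.217, ω₃=0.331
apply F[2]=+20.000 → step 3: x=0.029, v=0.953, θ₁=-0.214, ω₁=-1.262, θ₂=-0.030, ω₂=0.147, θ₃=0.225, ω₃=0.468
apply F[3]=+20.000 → step 4: x=0.051, v=1.266, θ₁=-0.243, ω₁=-1.676, θ₂=-0.026, ω₂=0.195, θ₃=0.235, ω₃=0.570
apply F[4]=+20.000 → step 5: x=0.079, v=1.571, θ₁=-0.281, ω₁=-2.077, θ₂=-0.022, ω₂=0.228, θ₃=0.247, ω₃=0.627
apply F[5]=+20.000 → step 6: x=0.114, v=1.867, θ₁=-0.326, ω₁=-2.458, θ₂=-0.017, ω₂=0.233, θ₃=0.260, ω₃=0.633
apply F[6]=+20.000 → step 7: x=0.154, v=2.149, θ₁=-0.379, ω₁=-2.807, θ₂=-0.013, ω₂=0.192, θ₃=0.272, ω₃=0.586
apply F[7]=+20.000 → step 8: x=0.199, v=2.414, θ₁=-0.438, ω₁=-3.121, θ₂=-0.010, ω₂=0.089, θ₃=0.283, ω₃=0.490
apply F[8]=+20.000 → step 9: x=0.250, v=2.661, θ₁=-0.504, ω₁=-3.395, θ₂=-0.010, ω₂=-0.086, θ₃=0.292, ω₃=0.353
apply F[9]=+20.000 → step 10: x=0.306, v=2.890, θ₁=-0.574, ω₁=-3.629, θ₂=-0.014, ω₂=-0.339, θ₃=0.297, ω₃=0.184
apply F[10]=+20.000 → step 11: x=0.366, v=3.099, θ₁=-0.648, ω₁=-3.828, θ₂=-0.024, ω₂=-0.668, θ₃=0.299, ω₃=-0.010
apply F[11]=+20.000 → step 12: x=0.430, v=3.289, θ₁=-0.727, ω₁=-3.993, θ₂=-0.041, ω₂=-1.070, θ₃=0.296, ω₃=-0.226
apply F[12]=+20.000 → step 13: x=0.497, v=3.461, θ₁=-0.808, ω₁=-4.127, θ₂=-0.067, ω₂=-1.538, θ₃=0.290, ω₃=-0.465
apply F[13]=+20.000 → step 14: x=0.568, v=3.614, θ₁=-0.892, ω₁=-4.230, θ₂=-0.103, ω₂=-2.064, θ₃=0.278, ω₃=-0.733
apply F[14]=+20.000 → step 15: x=0.642, v=3.750, θ₁=-0.977, ω₁=-4.301, θ₂=-0.150, ω₂=-2.638, θ₃=0.260, ω₃=-1.040
apply F[15]=+20.000 → step 16: x=0.718, v=3.869, θ₁=-1.063, ω₁=-4.337, θ₂=-0.209, ω₂=-3.251, θ₃=0.236, ω₃=-1.401
apply F[16]=+20.000 → step 17: x=0.796, v=3.970, θ₁=-1.150, ω₁=-4.335, θ₂=-0.280, ω₂=-3.890, θ₃=0.203, ω₃=-1.834
apply F[17]=+20.000 → step 18: x=0.877, v=4.055, θ₁=-1.236, ω₁=-4.291, θ₂=-0.365, ω₂=-4.542, θ₃=0.162, ω₃=-2.365
apply F[18]=+20.000 → step 19: x=0.958, v=4.125, θ₁=-1.321, ω₁=-4.199, θ₂=-0.462, ω₂=-5.192, θ₃=0.108, ω₃=-3.020
apply F[19]=+20.000 → step 20: x=1.041, v=4.177, θ₁=-1.404, ω₁=-4.059, θ₂=-0.572, ω₂=-5.823, θ₃=0.040, ω₃=-3.832
apply F[20]=+20.000 → step 21: x=1.125, v=4.212, θ₁=-1.483, ω₁=-3.868, θ₂=-0.695, ω₂=-6.415, θ₃=-0.046, ω₃=-4.830
apply F[21]=+20.000 → step 22: x=1.210, v=4.227, θ₁=-1.559, ω₁=-3.629, θ₂=-0.828, ω₂=-6.943, θ₃=-0.155, ω₃=-6.044
apply F[22]=+20.000 → step 23: x=1.294, v=4.218, θ₁=-1.628, ω₁=-3.351, θ₂=-0.972, ω₂=-7.377, θ₃=-0.290, ω₃=-7.496
apply F[23]=+20.000 → step 24: x=1.378, v=4.176, θ₁=-1.692, ω₁=-3.047, θ₂=-1.122, ω₂=-7.676, θ₃=-0.456, ω₃=-9.196
apply F[24]=-20.000 → step 25: x=1.458, v=3.751, θ₁=-1.753, ω₁=-2.978, θ₂=-1.273, ω₂=-7.393, θ₃=-0.653, ω₃=-10.468
apply F[25]=-20.000 → step 26: x=1.528, v=3.298, θ₁=-1.812, ω₁=-2.964, θ₂=-1.418, ω₂=-7.052, θ₃=-0.875, ω₃=-11.764
apply F[26]=-20.000 → step 27: x=1.589, v=2.807, θ₁=-1.871, ω₁=-3.005, θ₂=-1.555, ω₂=-6.689, θ₃=-1.123, ω₃=-13.033
apply F[27]=-20.000 → step 28: x=1.640, v=2.265, θ₁=-1.933, ω₁=-3.111, θ₂=-1.686, ω₂=-6.386, θ₃=-1.396, ω₃=-14.162
apply F[28]=-20.000 → step 29: x=1.679, v=1.662, θ₁=-1.996, ω₁=-3.297, θ₂=-1.812, ω₂=-6.272, θ₃=-1.687, ω₃=-14.940
apply F[29]=-20.000 → step 30: x=1.706, v=1.000, θ₁=-2.065, ω₁=-3.592, θ₂=-1.939, ω₂=-6.476, θ₃=-1.989, ω₃=-15.095
apply F[30]=-20.000 → step 31: x=1.719, v=0.291, θ₁=-2.141, ω₁=-4.024, θ₂=-2.073, ω₂=-7.015, θ₃=-2.286, ω₃=-14.452
apply F[31]=-20.000 → step 32: x=1.718, v=-0.458, θ₁=-2.227, ω₁=-4.617, θ₂=-2.221, ω₂=-7.753, θ₃=-2.562, ω₃=-13.038
apply F[32]=-20.000 → step 33: x=1.701, v=-1.254, θ₁=-2.327, ω₁=-5.403, θ₂=-2.383, ω₂=-8.479, θ₃=-2.803, ω₃=-10.974
apply F[33]=-20.000 → step 34: x=1.667, v=-2.114, θ₁=-2.445, ω₁=-6.427, θ₂=-2.558, ω₂=-8.998, θ₃=-2.997, ω₃=-8.368
apply F[34]=-20.000 → step 35: x=1.615, v=-3.054, θ₁=-2.586, ω₁=-7.741, θ₂=-2.741, ω₂=-9.155, θ₃=-3.135, ω₃=-5.330
apply F[35]=-20.000 → step 36: x=1.544, v=-4.063, θ₁=-2.757, ω₁=-9.367, θ₂=-2.921, ω₂=-8.824, θ₃=-3.209, ω₃=-2.069
apply F[36]=-20.000 → step 37: x=1.453, v=-5.011, θ₁=-2.962, ω₁=-11.117, θ₂=-3.090, ω₂=-7.935, θ₃=-3.220, ω₃=0.736
apply F[37]=+20.000 → step 38: x=1.353, v=-4.922, θ₁=-3.191, ω₁=-11.559, θ₂=-3.237, ω₂=-6.840, θ₃=-3.194, ω₃=1.476
apply F[38]=+20.000 → step 39: x=1.261, v=-4.177, θ₁=-3.415, ω₁=-10.715, θ₂=-3.368, ω₂=-6.343, θ₃=-3.180, ω₃=-0.355
apply F[39]=+20.000 → step 40: x=1.187, v=-3.162, θ₁=-3.615, ω₁=-9.275, θ₂=-3.495, ω₂=-6.433, θ₃=-3.213, ω₃=-2.946

Answer: x=1.187, v=-3.162, θ₁=-3.615, ω₁=-9.275, θ₂=-3.495, ω₂=-6.433, θ₃=-3.213, ω₃=-2.946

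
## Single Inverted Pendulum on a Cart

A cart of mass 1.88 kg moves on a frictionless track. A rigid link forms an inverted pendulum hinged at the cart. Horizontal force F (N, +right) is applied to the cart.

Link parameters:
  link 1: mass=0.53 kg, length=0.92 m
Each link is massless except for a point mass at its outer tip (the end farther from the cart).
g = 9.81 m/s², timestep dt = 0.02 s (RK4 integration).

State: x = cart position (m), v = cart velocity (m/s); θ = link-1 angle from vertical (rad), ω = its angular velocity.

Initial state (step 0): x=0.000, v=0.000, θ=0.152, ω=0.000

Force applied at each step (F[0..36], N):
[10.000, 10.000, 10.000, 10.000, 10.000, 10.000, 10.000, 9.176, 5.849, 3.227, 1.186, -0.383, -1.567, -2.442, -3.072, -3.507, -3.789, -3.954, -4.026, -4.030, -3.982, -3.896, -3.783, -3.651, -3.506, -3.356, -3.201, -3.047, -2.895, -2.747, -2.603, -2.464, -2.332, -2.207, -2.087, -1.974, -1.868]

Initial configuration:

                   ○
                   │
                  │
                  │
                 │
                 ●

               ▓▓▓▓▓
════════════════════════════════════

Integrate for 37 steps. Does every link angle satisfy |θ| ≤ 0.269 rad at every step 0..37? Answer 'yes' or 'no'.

Answer: yes

Derivation:
apply F[0]=+10.000 → step 1: x=0.001, v=0.097, θ=0.151, ω=-0.073
apply F[1]=+10.000 → step 2: x=0.004, v=0.195, θ=0.149, ω=-0.145
apply F[2]=+10.000 → step 3: x=0.009, v=0.293, θ=0.145, ω=-0.219
apply F[3]=+10.000 → step 4: x=0.016, v=0.391, θ=0.140, ω=-0.294
apply F[4]=+10.000 → step 5: x=0.024, v=0.489, θ=0.134, ω=-0.371
apply F[5]=+10.000 → step 6: x=0.035, v=0.588, θ=0.125, ω=-0.450
apply F[6]=+10.000 → step 7: x=0.048, v=0.688, θ=0.116, ω=-0.532
apply F[7]=+9.176 → step 8: x=0.063, v=0.779, θ=0.104, ω=-0.607
apply F[8]=+5.849 → step 9: x=0.079, v=0.836, θ=0.092, ω=-0.648
apply F[9]=+3.227 → step 10: x=0.096, v=0.866, θ=0.079, ω=-0.662
apply F[10]=+1.186 → step 11: x=0.113, v=0.875, θ=0.065, ω=-0.656
apply F[11]=-0.383 → step 12: x=0.131, v=0.868, θ=0.053, ω=-0.636
apply F[12]=-1.567 → step 13: x=0.148, v=0.848, θ=0.040, ω=-0.605
apply F[13]=-2.442 → step 14: x=0.164, v=0.821, θ=0.028, ω=-0.568
apply F[14]=-3.072 → step 15: x=0.181, v=0.787, θ=0.017, ω=-0.526
apply F[15]=-3.507 → step 16: x=0.196, v=0.749, θ=0.007, ω=-0.482
apply F[16]=-3.789 → step 17: x=0.210, v=0.708, θ=-0.002, ω=-0.438
apply F[17]=-3.954 → step 18: x=0.224, v=0.667, θ=-0.010, ω=-0.394
apply F[18]=-4.026 → step 19: x=0.237, v=0.624, θ=-0.018, ω=-0.351
apply F[19]=-4.030 → step 20: x=0.249, v=0.583, θ=-0.024, ω=-0.310
apply F[20]=-3.982 → step 21: x=0.260, v=0.542, θ=-0.030, ω=-0.271
apply F[21]=-3.896 → step 22: x=0.271, v=0.502, θ=-0.035, ω=-0.235
apply F[22]=-3.783 → step 23: x=0.281, v=0.464, θ=-0.039, ω=-0.202
apply F[23]=-3.651 → step 24: x=0.289, v=0.428, θ=-0.043, ω=-0.171
apply F[24]=-3.506 → step 25: x=0.298, v=0.393, θ=-0.046, ω=-0.143
apply F[25]=-3.356 → step 26: x=0.305, v=0.360, θ=-0.049, ω=-0.117
apply F[26]=-3.201 → step 27: x=0.312, v=0.328, θ=-0.051, ω=-0.094
apply F[27]=-3.047 → step 28: x=0.318, v=0.299, θ=-0.053, ω=-0.073
apply F[28]=-2.895 → step 29: x=0.324, v=0.271, θ=-0.054, ω=-0.054
apply F[29]=-2.747 → step 30: x=0.329, v=0.245, θ=-0.055, ω=-0.037
apply F[30]=-2.603 → step 31: x=0.334, v=0.220, θ=-0.055, ω=-0.022
apply F[31]=-2.464 → step 32: x=0.338, v=0.197, θ=-0.056, ω=-0.009
apply F[32]=-2.332 → step 33: x=0.342, v=0.175, θ=-0.056, ω=0.003
apply F[33]=-2.207 → step 34: x=0.345, v=0.155, θ=-0.056, ω=0.013
apply F[34]=-2.087 → step 35: x=0.348, v=0.136, θ=-0.055, ω=0.022
apply F[35]=-1.974 → step 36: x=0.351, v=0.118, θ=-0.055, ω=0.030
apply F[36]=-1.868 → step 37: x=0.353, v=0.101, θ=-0.054, ω=0.037
Max |angle| over trajectory = 0.152 rad; bound = 0.269 → within bound.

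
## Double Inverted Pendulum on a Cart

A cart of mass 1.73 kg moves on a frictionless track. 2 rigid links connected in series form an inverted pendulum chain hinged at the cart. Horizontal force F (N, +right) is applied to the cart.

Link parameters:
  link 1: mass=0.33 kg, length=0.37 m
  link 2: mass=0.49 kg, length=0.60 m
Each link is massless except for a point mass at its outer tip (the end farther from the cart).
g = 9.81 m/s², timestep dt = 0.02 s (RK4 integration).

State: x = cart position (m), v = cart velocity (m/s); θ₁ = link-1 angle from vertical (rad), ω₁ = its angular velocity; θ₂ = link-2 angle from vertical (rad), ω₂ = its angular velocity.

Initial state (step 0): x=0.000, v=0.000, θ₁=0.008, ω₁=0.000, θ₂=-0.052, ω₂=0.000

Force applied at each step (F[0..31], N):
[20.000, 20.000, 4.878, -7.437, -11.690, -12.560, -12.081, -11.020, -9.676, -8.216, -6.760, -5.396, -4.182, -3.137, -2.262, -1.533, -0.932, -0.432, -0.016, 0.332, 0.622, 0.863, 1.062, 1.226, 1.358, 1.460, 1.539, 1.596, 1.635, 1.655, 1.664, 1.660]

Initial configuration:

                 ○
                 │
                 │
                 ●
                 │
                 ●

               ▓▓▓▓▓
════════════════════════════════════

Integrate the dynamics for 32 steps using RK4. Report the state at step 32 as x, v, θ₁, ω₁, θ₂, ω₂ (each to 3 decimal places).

Answer: x=-0.147, v=-0.304, θ₁=0.032, ω₁=0.087, θ₂=0.018, ω₂=0.109

Derivation:
apply F[0]=+20.000 → step 1: x=0.002, v=0.231, θ₁=0.002, ω₁=-0.574, θ₂=-0.052, ω₂=-0.047
apply F[1]=+20.000 → step 2: x=0.009, v=0.462, θ₁=-0.015, ω₁=-1.167, θ₂=-0.054, ω₂=-0.084
apply F[2]=+4.878 → step 3: x=0.019, v=0.521, θ₁=-0.040, ω₁=-1.320, θ₂=-0.056, ω₂=-0.105
apply F[3]=-7.437 → step 4: x=0.029, v=0.440, θ₁=-0.064, ω₁=-1.126, θ₂=-0.058, ω₂=-0.109
apply F[4]=-11.690 → step 5: x=0.036, v=0.312, θ₁=-0.084, ω₁=-0.832, θ₂=-0.060, ω₂=-0.096
apply F[5]=-12.560 → step 6: x=0.041, v=0.175, θ₁=-0.098, ω₁=-0.538, θ₂=-0.062, ω₂=-0.070
apply F[6]=-12.081 → step 7: x=0.043, v=0.046, θ₁=-0.106, ω₁=-0.276, θ₂=-0.063, ω₂=-0.036
apply F[7]=-11.020 → step 8: x=0.043, v=-0.071, θ₁=-0.109, ω₁=-0.056, θ₂=-0.063, ω₂=0.002
apply F[8]=-9.676 → step 9: x=0.041, v=-0.173, θ₁=-0.108, ω₁=0.120, θ₂=-0.063, ω₂=0.041
apply F[9]=-8.216 → step 10: x=0.036, v=-0.257, θ₁=-0.105, ω₁=0.255, θ₂=-0.061, ω₂=0.079
apply F[10]=-6.760 → step 11: x=0.030, v=-0.326, θ₁=-0.099, ω₁=0.352, θ₂=-0.060, ω₂=0.113
apply F[11]=-5.396 → step 12: x=0.023, v=-0.379, θ₁=-0.091, ω₁=0.417, θ₂=-0.057, ω₂=0.143
apply F[12]=-4.182 → step 13: x=0.015, v=-0.420, θ₁=-0.082, ω₁=0.455, θ₂=-0.054, ω₂=0.168
apply F[13]=-3.137 → step 14: x=0.007, v=-0.449, θ₁=-0.073, ω₁=0.473, θ₂=-0.050, ω₂=0.189
apply F[14]=-2.262 → step 15: x=-0.002, v=-0.468, θ₁=-0.063, ω₁=0.474, θ₂=-0.046, ω₂=0.205
apply F[15]=-1.533 → step 16: x=-0.012, v=-0.481, θ₁=-0.054, ω₁=0.465, θ₂=-0.042, ω₂=0.216
apply F[16]=-0.932 → step 17: x=-0.022, v=-0.487, θ₁=-0.045, ω₁=0.448, θ₂=-0.038, ω₂=0.224
apply F[17]=-0.432 → step 18: x=-0.031, v=-0.488, θ₁=-0.036, ω₁=0.426, θ₂=-0.033, ω₂=0.228
apply F[18]=-0.016 → step 19: x=-0.041, v=-0.485, θ₁=-0.028, ω₁=0.401, θ₂=-0.029, ω₂=0.229
apply F[19]=+0.332 → step 20: x=-0.051, v=-0.479, θ₁=-0.020, ω₁=0.374, θ₂=-0.024, ω₂=0.227
apply F[20]=+0.622 → step 21: x=-0.060, v=-0.471, θ₁=-0.013, ω₁=0.346, θ₂=-0.020, ω₂=0.223
apply F[21]=+0.863 → step 22: x=-0.070, v=-0.460, θ₁=-0.006, ω₁=0.317, θ₂=-0.015, ω₂=0.217
apply F[22]=+1.062 → step 23: x=-0.079, v=-0.447, θ₁=-0.000, ω₁=0.289, θ₂=-0.011, ω₂=0.209
apply F[23]=+1.226 → step 24: x=-0.087, v=-0.433, θ₁=0.005, ω₁=0.262, θ₂=-0.007, ω₂=0.200
apply F[24]=+1.358 → step 25: x=-0.096, v=-0.418, θ₁=0.010, ω₁=0.235, θ₂=-0.003, ω₂=0.189
apply F[25]=+1.460 → step 26: x=-0.104, v=-0.403, θ₁=0.015, ω₁=0.210, θ₂=0.001, ω₂=0.179
apply F[26]=+1.539 → step 27: x=-0.112, v=-0.386, θ₁=0.019, ω₁=0.185, θ₂=0.004, ω₂=0.167
apply F[27]=+1.596 → step 28: x=-0.120, v=-0.370, θ₁=0.022, ω₁=0.163, θ₂=0.007, ω₂=0.155
apply F[28]=+1.635 → step 29: x=-0.127, v=-0.353, θ₁=0.025, ω₁=0.142, θ₂=0.010, ω₂=0.144
apply F[29]=+1.655 → step 30: x=-0.134, v=-0.336, θ₁=0.028, ω₁=0.122, θ₂=0.013, ω₂=0.132
apply F[30]=+1.664 → step 31: x=-0.140, v=-0.320, θ₁=0.030, ω₁=0.104, θ₂=0.016, ω₂=0.120
apply F[31]=+1.660 → step 32: x=-0.147, v=-0.304, θ₁=0.032, ω₁=0.087, θ₂=0.018, ω₂=0.109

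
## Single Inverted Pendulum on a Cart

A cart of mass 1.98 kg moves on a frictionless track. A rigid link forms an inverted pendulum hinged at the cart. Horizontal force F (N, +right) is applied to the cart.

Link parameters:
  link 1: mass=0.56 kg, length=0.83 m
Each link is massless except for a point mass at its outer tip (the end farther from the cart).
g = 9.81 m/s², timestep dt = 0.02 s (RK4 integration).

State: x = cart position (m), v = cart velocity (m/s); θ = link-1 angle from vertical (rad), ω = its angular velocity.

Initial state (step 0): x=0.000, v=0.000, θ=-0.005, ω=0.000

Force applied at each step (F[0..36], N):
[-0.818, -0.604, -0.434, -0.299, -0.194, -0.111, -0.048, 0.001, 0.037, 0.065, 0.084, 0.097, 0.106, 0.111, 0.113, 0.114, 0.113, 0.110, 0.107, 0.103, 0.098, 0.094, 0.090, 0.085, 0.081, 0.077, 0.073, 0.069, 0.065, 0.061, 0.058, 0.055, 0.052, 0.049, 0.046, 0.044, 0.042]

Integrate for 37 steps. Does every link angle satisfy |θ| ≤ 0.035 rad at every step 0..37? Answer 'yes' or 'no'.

Answer: yes

Derivation:
apply F[0]=-0.818 → step 1: x=-0.000, v=-0.008, θ=-0.005, ω=0.008
apply F[1]=-0.604 → step 2: x=-0.000, v=-0.014, θ=-0.005, ω=0.014
apply F[2]=-0.434 → step 3: x=-0.001, v=-0.018, θ=-0.004, ω=0.018
apply F[3]=-0.299 → step 4: x=-0.001, v=-0.021, θ=-0.004, ω=0.021
apply F[4]=-0.194 → step 5: x=-0.001, v=-0.022, θ=-0.004, ω=0.022
apply F[5]=-0.111 → step 6: x=-0.002, v=-0.023, θ=-0.003, ω=0.022
apply F[6]=-0.048 → step 7: x=-0.002, v=-0.024, θ=-0.003, ω=0.022
apply F[7]=+0.001 → step 8: x=-0.003, v=-0.024, θ=-0.002, ω=0.021
apply F[8]=+0.037 → step 9: x=-0.003, v=-0.023, θ=-0.002, ω=0.020
apply F[9]=+0.065 → step 10: x=-0.004, v=-0.022, θ=-0.001, ω=0.019
apply F[10]=+0.084 → step 11: x=-0.004, v=-0.021, θ=-0.001, ω=0.017
apply F[11]=+0.097 → step 12: x=-0.005, v=-0.020, θ=-0.001, ω=0.016
apply F[12]=+0.106 → step 13: x=-0.005, v=-0.019, θ=-0.000, ω=0.014
apply F[13]=+0.111 → step 14: x=-0.005, v=-0.018, θ=-0.000, ω=0.013
apply F[14]=+0.113 → step 15: x=-0.006, v=-0.017, θ=0.000, ω=0.012
apply F[15]=+0.114 → step 16: x=-0.006, v=-0.016, θ=0.000, ω=0.010
apply F[16]=+0.113 → step 17: x=-0.006, v=-0.015, θ=0.000, ω=0.009
apply F[17]=+0.110 → step 18: x=-0.007, v=-0.014, θ=0.001, ω=0.008
apply F[18]=+0.107 → step 19: x=-0.007, v=-0.013, θ=0.001, ω=0.007
apply F[19]=+0.103 → step 20: x=-0.007, v=-0.012, θ=0.001, ω=0.006
apply F[20]=+0.098 → step 21: x=-0.007, v=-0.011, θ=0.001, ω=0.005
apply F[21]=+0.094 → step 22: x=-0.008, v=-0.010, θ=0.001, ω=0.004
apply F[22]=+0.090 → step 23: x=-0.008, v=-0.009, θ=0.001, ω=0.003
apply F[23]=+0.085 → step 24: x=-0.008, v=-0.008, θ=0.001, ω=0.003
apply F[24]=+0.081 → step 25: x=-0.008, v=-0.007, θ=0.001, ω=0.002
apply F[25]=+0.077 → step 26: x=-0.008, v=-0.007, θ=0.001, ω=0.002
apply F[26]=+0.073 → step 27: x=-0.008, v=-0.006, θ=0.001, ω=0.001
apply F[27]=+0.069 → step 28: x=-0.009, v=-0.005, θ=0.001, ω=0.001
apply F[28]=+0.065 → step 29: x=-0.009, v=-0.005, θ=0.001, ω=0.000
apply F[29]=+0.061 → step 30: x=-0.009, v=-0.004, θ=0.001, ω=-0.000
apply F[30]=+0.058 → step 31: x=-0.009, v=-0.004, θ=0.001, ω=-0.000
apply F[31]=+0.055 → step 32: x=-0.009, v=-0.003, θ=0.001, ω=-0.001
apply F[32]=+0.052 → step 33: x=-0.009, v=-0.003, θ=0.001, ω=-0.001
apply F[33]=+0.049 → step 34: x=-0.009, v=-0.003, θ=0.001, ω=-0.001
apply F[34]=+0.046 → step 35: x=-0.009, v=-0.002, θ=0.001, ω=-0.001
apply F[35]=+0.044 → step 36: x=-0.009, v=-0.002, θ=0.001, ω=-0.001
apply F[36]=+0.042 → step 37: x=-0.009, v=-0.001, θ=0.001, ω=-0.001
Max |angle| over trajectory = 0.005 rad; bound = 0.035 → within bound.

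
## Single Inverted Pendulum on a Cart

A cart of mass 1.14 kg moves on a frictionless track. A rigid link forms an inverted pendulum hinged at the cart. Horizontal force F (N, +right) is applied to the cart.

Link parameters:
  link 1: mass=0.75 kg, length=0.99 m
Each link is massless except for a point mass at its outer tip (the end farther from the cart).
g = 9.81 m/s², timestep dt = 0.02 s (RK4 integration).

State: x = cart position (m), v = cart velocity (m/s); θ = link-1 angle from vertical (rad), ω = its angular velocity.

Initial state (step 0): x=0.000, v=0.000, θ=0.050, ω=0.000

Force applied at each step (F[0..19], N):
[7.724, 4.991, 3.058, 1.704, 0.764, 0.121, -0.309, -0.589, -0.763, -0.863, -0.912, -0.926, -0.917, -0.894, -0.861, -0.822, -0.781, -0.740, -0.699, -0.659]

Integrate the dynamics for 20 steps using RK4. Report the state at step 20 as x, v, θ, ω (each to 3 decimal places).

Answer: x=0.080, v=0.097, θ=-0.010, ω=-0.041

Derivation:
apply F[0]=+7.724 → step 1: x=0.001, v=0.129, θ=0.049, ω=-0.120
apply F[1]=+4.991 → step 2: x=0.005, v=0.210, θ=0.046, ω=-0.193
apply F[2]=+3.058 → step 3: x=0.009, v=0.258, θ=0.041, ω=-0.233
apply F[3]=+1.704 → step 4: x=0.015, v=0.283, θ=0.037, ω=-0.250
apply F[4]=+0.764 → step 5: x=0.021, v=0.292, θ=0.032, ω=-0.252
apply F[5]=+0.121 → step 6: x=0.026, v=0.291, θ=0.027, ω=-0.245
apply F[6]=-0.309 → step 7: x=0.032, v=0.282, θ=0.022, ω=-0.232
apply F[7]=-0.589 → step 8: x=0.038, v=0.269, θ=0.017, ω=-0.215
apply F[8]=-0.763 → step 9: x=0.043, v=0.254, θ=0.013, ω=-0.196
apply F[9]=-0.863 → step 10: x=0.048, v=0.237, θ=0.010, ω=-0.177
apply F[10]=-0.912 → step 11: x=0.052, v=0.220, θ=0.006, ω=-0.159
apply F[11]=-0.926 → step 12: x=0.057, v=0.203, θ=0.003, ω=-0.141
apply F[12]=-0.917 → step 13: x=0.060, v=0.187, θ=0.001, ω=-0.124
apply F[13]=-0.894 → step 14: x=0.064, v=0.171, θ=-0.002, ω=-0.108
apply F[14]=-0.861 → step 15: x=0.067, v=0.157, θ=-0.004, ω=-0.094
apply F[15]=-0.822 → step 16: x=0.070, v=0.143, θ=-0.006, ω=-0.081
apply F[16]=-0.781 → step 17: x=0.073, v=0.130, θ=-0.007, ω=-0.069
apply F[17]=-0.740 → step 18: x=0.076, v=0.118, θ=-0.008, ω=-0.058
apply F[18]=-0.699 → step 19: x=0.078, v=0.107, θ=-0.009, ω=-0.049
apply F[19]=-0.659 → step 20: x=0.080, v=0.097, θ=-0.010, ω=-0.041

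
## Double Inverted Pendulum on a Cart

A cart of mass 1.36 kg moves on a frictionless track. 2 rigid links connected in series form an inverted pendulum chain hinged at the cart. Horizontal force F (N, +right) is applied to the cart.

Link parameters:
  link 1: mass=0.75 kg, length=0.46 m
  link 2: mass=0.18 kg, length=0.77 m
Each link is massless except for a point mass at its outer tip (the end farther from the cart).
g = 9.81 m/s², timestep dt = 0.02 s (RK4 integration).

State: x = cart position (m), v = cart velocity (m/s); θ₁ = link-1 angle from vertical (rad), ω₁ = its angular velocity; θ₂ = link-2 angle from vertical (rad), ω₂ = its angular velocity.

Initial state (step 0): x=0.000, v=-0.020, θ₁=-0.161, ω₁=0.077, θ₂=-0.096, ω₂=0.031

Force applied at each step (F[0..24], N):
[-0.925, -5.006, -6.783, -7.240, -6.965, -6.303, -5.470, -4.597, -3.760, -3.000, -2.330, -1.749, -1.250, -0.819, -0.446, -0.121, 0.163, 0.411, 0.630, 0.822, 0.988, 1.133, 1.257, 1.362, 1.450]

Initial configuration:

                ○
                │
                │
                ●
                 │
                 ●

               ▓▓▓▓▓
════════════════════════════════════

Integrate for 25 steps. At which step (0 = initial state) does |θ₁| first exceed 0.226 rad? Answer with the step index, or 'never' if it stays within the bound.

Answer: never

Derivation:
apply F[0]=-0.925 → step 1: x=-0.000, v=-0.013, θ₁=-0.160, ω₁=-0.014, θ₂=-0.095, ω₂=0.051
apply F[1]=-5.006 → step 2: x=-0.001, v=-0.064, θ₁=-0.160, ω₁=0.022, θ₂=-0.094, ω₂=0.072
apply F[2]=-6.783 → step 3: x=-0.003, v=-0.142, θ₁=-0.159, ω₁=0.113, θ₂=-0.092, ω₂=0.094
apply F[3]=-7.240 → step 4: x=-0.007, v=-0.226, θ₁=-0.156, ω₁=0.220, θ₂=-0.090, ω₂=0.116
apply F[4]=-6.965 → step 5: x=-0.012, v=-0.307, θ₁=-0.150, ω₁=0.322, θ₂=-0.088, ω₂=0.138
apply F[5]=-6.303 → step 6: x=-0.019, v=-0.379, θ₁=-0.143, ω₁=0.409, θ₂=-0.085, ω₂=0.157
apply F[6]=-5.470 → step 7: x=-0.027, v=-0.441, θ₁=-0.134, ω₁=0.477, θ₂=-0.081, ω₂=0.175
apply F[7]=-4.597 → step 8: x=-0.037, v=-0.491, θ₁=-0.124, ω₁=0.525, θ₂=-0.078, ω₂=0.191
apply F[8]=-3.760 → step 9: x=-0.047, v=-0.530, θ₁=-0.113, ω₁=0.555, θ₂=-0.074, ω₂=0.205
apply F[9]=-3.000 → step 10: x=-0.058, v=-0.560, θ₁=-0.102, ω₁=0.570, θ₂=-0.069, ω₂=0.216
apply F[10]=-2.330 → step 11: x=-0.069, v=-0.582, θ₁=-0.091, ω₁=0.573, θ₂=-0.065, ω₂=0.225
apply F[11]=-1.749 → step 12: x=-0.081, v=-0.596, θ₁=-0.079, ω₁=0.566, θ₂=-0.060, ω₂=0.232
apply F[12]=-1.250 → step 13: x=-0.093, v=-0.605, θ₁=-0.068, ω₁=0.552, θ₂=-0.056, ω₂=0.237
apply F[13]=-0.819 → step 14: x=-0.105, v=-0.609, θ₁=-0.057, ω₁=0.532, θ₂=-0.051, ω₂=0.240
apply F[14]=-0.446 → step 15: x=-0.117, v=-0.608, θ₁=-0.047, ω₁=0.509, θ₂=-0.046, ω₂=0.241
apply F[15]=-0.121 → step 16: x=-0.129, v=-0.604, θ₁=-0.037, ω₁=0.483, θ₂=-0.041, ω₂=0.240
apply F[16]=+0.163 → step 17: x=-0.141, v=-0.598, θ₁=-0.028, ω₁=0.456, θ₂=-0.037, ω₂=0.238
apply F[17]=+0.411 → step 18: x=-0.153, v=-0.589, θ₁=-0.019, ω₁=0.427, θ₂=-0.032, ω₂=0.235
apply F[18]=+0.630 → step 19: x=-0.165, v=-0.577, θ₁=-0.010, ω₁=0.398, θ₂=-0.027, ω₂=0.230
apply F[19]=+0.822 → step 20: x=-0.176, v=-0.565, θ₁=-0.003, ω₁=0.369, θ₂=-0.023, ω₂=0.224
apply F[20]=+0.988 → step 21: x=-0.187, v=-0.550, θ₁=0.004, ω₁=0.340, θ₂=-0.018, ω₂=0.217
apply F[21]=+1.133 → step 22: x=-0.198, v=-0.534, θ₁=0.011, ω₁=0.312, θ₂=-0.014, ω₂=0.210
apply F[22]=+1.257 → step 23: x=-0.209, v=-0.518, θ₁=0.017, ω₁=0.284, θ₂=-0.010, ω₂=0.202
apply F[23]=+1.362 → step 24: x=-0.219, v=-0.500, θ₁=0.022, ω₁=0.258, θ₂=-0.006, ω₂=0.193
apply F[24]=+1.450 → step 25: x=-0.229, v=-0.482, θ₁=0.027, ω₁=0.232, θ₂=-0.002, ω₂=0.184
max |θ₁| = 0.161 ≤ 0.226 over all 26 states.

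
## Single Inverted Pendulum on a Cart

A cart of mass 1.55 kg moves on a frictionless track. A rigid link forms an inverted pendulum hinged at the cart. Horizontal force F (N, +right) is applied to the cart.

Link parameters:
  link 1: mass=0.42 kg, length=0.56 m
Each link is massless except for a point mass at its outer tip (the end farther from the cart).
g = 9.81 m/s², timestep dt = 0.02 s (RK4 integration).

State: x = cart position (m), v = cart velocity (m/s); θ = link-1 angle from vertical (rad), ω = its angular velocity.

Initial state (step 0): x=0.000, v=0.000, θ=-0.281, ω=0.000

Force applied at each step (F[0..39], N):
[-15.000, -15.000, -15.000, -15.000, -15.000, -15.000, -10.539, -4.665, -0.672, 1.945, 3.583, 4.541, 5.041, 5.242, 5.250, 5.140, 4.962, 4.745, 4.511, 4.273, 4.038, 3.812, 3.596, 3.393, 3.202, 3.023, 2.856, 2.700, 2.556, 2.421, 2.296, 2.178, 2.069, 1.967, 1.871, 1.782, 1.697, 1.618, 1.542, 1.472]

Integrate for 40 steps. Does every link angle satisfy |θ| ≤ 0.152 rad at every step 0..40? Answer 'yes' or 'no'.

apply F[0]=-15.000 → step 1: x=-0.002, v=-0.176, θ=-0.279, ω=0.205
apply F[1]=-15.000 → step 2: x=-0.007, v=-0.352, θ=-0.273, ω=0.412
apply F[2]=-15.000 → step 3: x=-0.016, v=-0.529, θ=-0.262, ω=0.623
apply F[3]=-15.000 → step 4: x=-0.028, v=-0.707, θ=-0.248, ω=0.842
apply F[4]=-15.000 → step 5: x=-0.044, v=-0.886, θ=-0.229, ω=1.071
apply F[5]=-15.000 → step 6: x=-0.064, v=-1.067, θ=-0.205, ω=1.311
apply F[6]=-10.539 → step 7: x=-0.086, v=-1.193, θ=-0.177, ω=1.465
apply F[7]=-4.665 → step 8: x=-0.111, v=-1.245, θ=-0.148, ω=1.501
apply F[8]=-0.672 → step 9: x=-0.136, v=-1.248, θ=-0.118, ω=1.459
apply F[9]=+1.945 → step 10: x=-0.160, v=-1.218, θ=-0.090, ω=1.369
apply F[10]=+3.583 → step 11: x=-0.184, v=-1.168, θ=-0.063, ω=1.254
apply F[11]=+4.541 → step 12: x=-0.207, v=-1.107, θ=-0.040, ω=1.127
apply F[12]=+5.041 → step 13: x=-0.228, v=-1.041, θ=-0.018, ω=0.998
apply F[13]=+5.242 → step 14: x=-0.248, v=-0.973, θ=0.000, ω=0.874
apply F[14]=+5.250 → step 15: x=-0.267, v=-0.905, θ=0.017, ω=0.757
apply F[15]=+5.140 → step 16: x=-0.285, v=-0.840, θ=0.031, ω=0.649
apply F[16]=+4.962 → step 17: x=-0.301, v=-0.778, θ=0.043, ω=0.551
apply F[17]=+4.745 → step 18: x=-0.316, v=-0.719, θ=0.053, ω=0.463
apply F[18]=+4.511 → step 19: x=-0.330, v=-0.664, θ=0.061, ω=0.384
apply F[19]=+4.273 → step 20: x=-0.342, v=-0.613, θ=0.068, ω=0.315
apply F[20]=+4.038 → step 21: x=-0.354, v=-0.564, θ=0.074, ω=0.254
apply F[21]=+3.812 → step 22: x=-0.365, v=-0.519, θ=0.078, ω=0.200
apply F[22]=+3.596 → step 23: x=-0.375, v=-0.477, θ=0.082, ω=0.153
apply F[23]=+3.393 → step 24: x=-0.384, v=-0.438, θ=0.085, ω=0.113
apply F[24]=+3.202 → step 25: x=-0.393, v=-0.401, θ=0.086, ω=0.077
apply F[25]=+3.023 → step 26: x=-0.400, v=-0.367, θ=0.088, ω=0.047
apply F[26]=+2.856 → step 27: x=-0.407, v=-0.335, θ=0.088, ω=0.020
apply F[27]=+2.700 → step 28: x=-0.414, v=-0.305, θ=0.089, ω=-0.002
apply F[28]=+2.556 → step 29: x=-0.419, v=-0.276, θ=0.088, ω=-0.021
apply F[29]=+2.421 → step 30: x=-0.425, v=-0.250, θ=0.088, ω=-0.038
apply F[30]=+2.296 → step 31: x=-0.429, v=-0.225, θ=0.087, ω=-0.052
apply F[31]=+2.178 → step 32: x=-0.434, v=-0.201, θ=0.086, ω=-0.063
apply F[32]=+2.069 → step 33: x=-0.437, v=-0.179, θ=0.084, ω=-0.073
apply F[33]=+1.967 → step 34: x=-0.441, v=-0.158, θ=0.083, ω=-0.081
apply F[34]=+1.871 → step 35: x=-0.444, v=-0.138, θ=0.081, ω=-0.087
apply F[35]=+1.782 → step 36: x=-0.446, v=-0.120, θ=0.079, ω=-0.093
apply F[36]=+1.697 → step 37: x=-0.449, v=-0.102, θ=0.077, ω=-0.097
apply F[37]=+1.618 → step 38: x=-0.450, v=-0.085, θ=0.075, ω=-0.100
apply F[38]=+1.542 → step 39: x=-0.452, v=-0.069, θ=0.073, ω=-0.102
apply F[39]=+1.472 → step 40: x=-0.453, v=-0.054, θ=0.071, ω=-0.104
Max |angle| over trajectory = 0.281 rad; bound = 0.152 → exceeded.

Answer: no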